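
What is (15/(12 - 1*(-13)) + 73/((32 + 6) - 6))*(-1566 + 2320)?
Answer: 173797/80 ≈ 2172.5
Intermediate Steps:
(15/(12 - 1*(-13)) + 73/((32 + 6) - 6))*(-1566 + 2320) = (15/(12 + 13) + 73/(38 - 6))*754 = (15/25 + 73/32)*754 = (15*(1/25) + 73*(1/32))*754 = (⅗ + 73/32)*754 = (461/160)*754 = 173797/80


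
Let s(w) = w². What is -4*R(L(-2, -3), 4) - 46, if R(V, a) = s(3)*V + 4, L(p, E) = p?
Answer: 10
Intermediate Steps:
R(V, a) = 4 + 9*V (R(V, a) = 3²*V + 4 = 9*V + 4 = 4 + 9*V)
-4*R(L(-2, -3), 4) - 46 = -4*(4 + 9*(-2)) - 46 = -4*(4 - 18) - 46 = -4*(-14) - 46 = 56 - 46 = 10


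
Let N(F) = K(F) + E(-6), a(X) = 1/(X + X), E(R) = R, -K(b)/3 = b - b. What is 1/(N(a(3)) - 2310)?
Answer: -1/2316 ≈ -0.00043178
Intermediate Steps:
K(b) = 0 (K(b) = -3*(b - b) = -3*0 = 0)
a(X) = 1/(2*X)
N(F) = -6 (N(F) = 0 - 6 = -6)
1/(N(a(3)) - 2310) = 1/(-6 - 2310) = 1/(-2316) = -1/2316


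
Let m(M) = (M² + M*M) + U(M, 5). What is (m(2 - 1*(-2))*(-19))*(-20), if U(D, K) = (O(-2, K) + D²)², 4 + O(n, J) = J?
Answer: 121980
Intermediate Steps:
O(n, J) = -4 + J
U(D, K) = (-4 + K + D²)² (U(D, K) = ((-4 + K) + D²)² = (-4 + K + D²)²)
m(M) = (1 + M²)² + 2*M² (m(M) = (M² + M*M) + (-4 + 5 + M²)² = (M² + M²) + (1 + M²)² = 2*M² + (1 + M²)² = (1 + M²)² + 2*M²)
(m(2 - 1*(-2))*(-19))*(-20) = ((1 + (2 - 1*(-2))⁴ + 4*(2 - 1*(-2))²)*(-19))*(-20) = ((1 + (2 + 2)⁴ + 4*(2 + 2)²)*(-19))*(-20) = ((1 + 4⁴ + 4*4²)*(-19))*(-20) = ((1 + 256 + 4*16)*(-19))*(-20) = ((1 + 256 + 64)*(-19))*(-20) = (321*(-19))*(-20) = -6099*(-20) = 121980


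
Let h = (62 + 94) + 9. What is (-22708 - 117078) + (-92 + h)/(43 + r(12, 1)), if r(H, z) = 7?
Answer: -6989227/50 ≈ -1.3978e+5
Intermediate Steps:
h = 165 (h = 156 + 9 = 165)
(-22708 - 117078) + (-92 + h)/(43 + r(12, 1)) = (-22708 - 117078) + (-92 + 165)/(43 + 7) = -139786 + 73/50 = -6989227/50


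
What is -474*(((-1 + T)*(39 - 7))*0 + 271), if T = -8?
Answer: -128454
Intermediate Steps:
-474*(((-1 + T)*(39 - 7))*0 + 271) = -474*(((-1 - 8)*(39 - 7))*0 + 271) = -474*(-9*32*0 + 271) = -474*(-288*0 + 271) = -474*(0 + 271) = -474*271 = -128454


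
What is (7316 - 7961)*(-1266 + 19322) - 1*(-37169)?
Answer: -11608951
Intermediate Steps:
(7316 - 7961)*(-1266 + 19322) - 1*(-37169) = -645*18056 + 37169 = -11646120 + 37169 = -11608951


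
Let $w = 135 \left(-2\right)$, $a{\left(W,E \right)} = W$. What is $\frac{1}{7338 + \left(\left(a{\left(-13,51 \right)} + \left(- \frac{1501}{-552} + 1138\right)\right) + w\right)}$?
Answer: $\frac{552}{4524037} \approx 0.00012201$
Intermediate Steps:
$w = -270$
$\frac{1}{7338 + \left(\left(a{\left(-13,51 \right)} + \left(- \frac{1501}{-552} + 1138\right)\right) + w\right)} = \frac{1}{7338 + \left(\left(-13 + \left(- \frac{1501}{-552} + 1138\right)\right) - 270\right)} = \frac{1}{7338 + \left(\left(-13 + \left(\left(-1501\right) \left(- \frac{1}{552}\right) + 1138\right)\right) - 270\right)} = \frac{1}{7338 + \left(\left(-13 + \left(\frac{1501}{552} + 1138\right)\right) - 270\right)} = \frac{1}{7338 + \left(\left(-13 + \frac{629677}{552}\right) - 270\right)} = \frac{1}{7338 + \left(\frac{622501}{552} - 270\right)} = \frac{1}{7338 + \frac{473461}{552}} = \frac{1}{\frac{4524037}{552}} = \frac{552}{4524037}$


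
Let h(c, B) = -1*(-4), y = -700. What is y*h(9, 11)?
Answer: -2800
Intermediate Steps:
h(c, B) = 4
y*h(9, 11) = -700*4 = -2800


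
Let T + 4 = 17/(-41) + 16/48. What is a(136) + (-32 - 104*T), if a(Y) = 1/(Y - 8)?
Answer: 6178939/15744 ≈ 392.46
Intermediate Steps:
a(Y) = 1/(-8 + Y)
T = -502/123 (T = -4 + (17/(-41) + 16/48) = -4 + (17*(-1/41) + 16*(1/48)) = -4 + (-17/41 + ⅓) = -4 - 10/123 = -502/123 ≈ -4.0813)
a(136) + (-32 - 104*T) = 1/(-8 + 136) + (-32 - 104*(-502/123)) = 1/128 + (-32 + 52208/123) = 1/128 + 48272/123 = 6178939/15744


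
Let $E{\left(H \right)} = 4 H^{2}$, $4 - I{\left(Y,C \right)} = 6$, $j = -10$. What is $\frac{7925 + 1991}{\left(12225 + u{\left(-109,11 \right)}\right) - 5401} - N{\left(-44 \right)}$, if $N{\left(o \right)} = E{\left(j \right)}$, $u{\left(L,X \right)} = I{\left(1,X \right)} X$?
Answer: $- \frac{1355442}{3401} \approx -398.54$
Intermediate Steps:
$I{\left(Y,C \right)} = -2$ ($I{\left(Y,C \right)} = 4 - 6 = -2$)
$u{\left(L,X \right)} = - 2 X$
$N{\left(o \right)} = 400$ ($N{\left(o \right)} = 4 \left(-10\right)^{2} = 4 \cdot 100 = 400$)
$\frac{7925 + 1991}{\left(12225 + u{\left(-109,11 \right)}\right) - 5401} - N{\left(-44 \right)} = \frac{7925 + 1991}{\left(12225 - 22\right) - 5401} - 400 = \frac{9916}{\left(12225 - 22\right) - 5401} - 400 = \frac{9916}{12203 - 5401} - 400 = \frac{9916}{6802} - 400 = 9916 \cdot \frac{1}{6802} - 400 = \frac{4958}{3401} - 400 = - \frac{1355442}{3401}$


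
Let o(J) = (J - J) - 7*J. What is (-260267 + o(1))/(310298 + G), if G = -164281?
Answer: -260274/146017 ≈ -1.7825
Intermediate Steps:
o(J) = -7*J (o(J) = 0 - 7*J = -7*J)
(-260267 + o(1))/(310298 + G) = (-260267 - 7*1)/(310298 - 164281) = (-260267 - 7)/146017 = -260274*1/146017 = -260274/146017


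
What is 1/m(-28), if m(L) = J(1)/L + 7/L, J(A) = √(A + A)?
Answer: -196/47 + 28*√2/47 ≈ -3.3277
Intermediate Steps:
J(A) = √2*√A (J(A) = √(2*A) = √2*√A)
m(L) = 7/L + √2/L (m(L) = (√2*√1)/L + 7/L = (√2*1)/L + 7/L = √2/L + 7/L = 7/L + √2/L)
1/m(-28) = 1/((7 + √2)/(-28)) = 1/(-(7 + √2)/28) = 1/(-¼ - √2/28)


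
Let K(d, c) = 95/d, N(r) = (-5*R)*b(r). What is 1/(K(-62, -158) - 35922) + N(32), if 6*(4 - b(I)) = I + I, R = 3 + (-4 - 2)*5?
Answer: -2004533162/2227259 ≈ -900.00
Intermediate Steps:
R = -27 (R = 3 - 6*5 = 3 - 30 = -27)
b(I) = 4 - I/3 (b(I) = 4 - (I + I)/6 = 4 - I/3)
N(r) = 540 - 45*r (N(r) = (-5*(-27))*(4 - r/3) = 135*(4 - r/3) = 540 - 45*r)
1/(K(-62, -158) - 35922) + N(32) = 1/(95/(-62) - 35922) + (540 - 45*32) = 1/(95*(-1/62) - 35922) + (540 - 1440) = 1/(-95/62 - 35922) - 900 = 1/(-2227259/62) - 900 = -62/2227259 - 900 = -2004533162/2227259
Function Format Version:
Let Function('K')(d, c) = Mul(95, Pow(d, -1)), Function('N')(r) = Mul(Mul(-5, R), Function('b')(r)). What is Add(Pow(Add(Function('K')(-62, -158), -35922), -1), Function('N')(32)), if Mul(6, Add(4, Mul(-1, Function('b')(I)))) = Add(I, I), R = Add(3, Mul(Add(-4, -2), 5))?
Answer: Rational(-2004533162, 2227259) ≈ -900.00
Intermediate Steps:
R = -27 (R = Add(3, Mul(-6, 5)) = Add(3, -30) = -27)
Function('b')(I) = Add(4, Mul(Rational(-1, 3), I)) (Function('b')(I) = Add(4, Mul(Rational(-1, 6), Add(I, I))) = Add(4, Mul(Rational(-1, 6), Mul(2, I))) = Add(4, Mul(Rational(-1, 3), I)))
Function('N')(r) = Add(540, Mul(-45, r)) (Function('N')(r) = Mul(Mul(-5, -27), Add(4, Mul(Rational(-1, 3), r))) = Mul(135, Add(4, Mul(Rational(-1, 3), r))) = Add(540, Mul(-45, r)))
Add(Pow(Add(Function('K')(-62, -158), -35922), -1), Function('N')(32)) = Add(Pow(Add(Mul(95, Pow(-62, -1)), -35922), -1), Add(540, Mul(-45, 32))) = Add(Pow(Add(Mul(95, Rational(-1, 62)), -35922), -1), Add(540, -1440)) = Add(Pow(Add(Rational(-95, 62), -35922), -1), -900) = Add(Pow(Rational(-2227259, 62), -1), -900) = Add(Rational(-62, 2227259), -900) = Rational(-2004533162, 2227259)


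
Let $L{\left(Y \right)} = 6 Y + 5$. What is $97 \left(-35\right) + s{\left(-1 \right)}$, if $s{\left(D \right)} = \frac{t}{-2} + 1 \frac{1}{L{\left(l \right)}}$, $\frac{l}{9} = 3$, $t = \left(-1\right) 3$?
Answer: $- \frac{1133427}{334} \approx -3393.5$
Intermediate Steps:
$t = -3$
$l = 27$ ($l = 9 \cdot 3 = 27$)
$L{\left(Y \right)} = 5 + 6 Y$
$s{\left(D \right)} = \frac{503}{334}$ ($s{\left(D \right)} = - \frac{3}{-2} + 1 \frac{1}{5 + 6 \cdot 27} = \left(-3\right) \left(- \frac{1}{2}\right) + 1 \frac{1}{5 + 162} = \frac{3}{2} + 1 \cdot \frac{1}{167} = \frac{3}{2} + \frac{1}{167} = \frac{503}{334}$)
$97 \left(-35\right) + s{\left(-1 \right)} = 97 \left(-35\right) + \frac{503}{334} = -3395 + \frac{503}{334} = - \frac{1133427}{334}$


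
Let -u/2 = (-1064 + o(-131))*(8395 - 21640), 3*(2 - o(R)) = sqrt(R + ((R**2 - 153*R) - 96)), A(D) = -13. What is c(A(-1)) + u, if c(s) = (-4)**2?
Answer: -28132364 - 8830*sqrt(36977) ≈ -2.9830e+7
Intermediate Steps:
o(R) = 2 - sqrt(-96 + R**2 - 152*R)/3 (o(R) = 2 - sqrt(R + ((R**2 - 153*R) - 96))/3 = 2 - sqrt(R + (-96 + R**2 - 153*R))/3 = 2 - sqrt(-96 + R**2 - 152*R)/3)
u = -28132380 - 8830*sqrt(36977) (u = -2*(-1064 + (2 - sqrt(-96 + (-131)**2 - 152*(-131))/3))*(8395 - 21640) = -2*(-1064 + (2 - sqrt(-96 + 17161 + 19912)/3))*(-13245) = -2*(-1064 + (2 - sqrt(36977)/3))*(-13245) = -2*(-1062 - sqrt(36977)/3)*(-13245) = -2*(14066190 + 4415*sqrt(36977)) = -28132380 - 8830*sqrt(36977) ≈ -2.9830e+7)
c(s) = 16
c(A(-1)) + u = 16 + (-28132380 - 8830*sqrt(36977)) = -28132364 - 8830*sqrt(36977)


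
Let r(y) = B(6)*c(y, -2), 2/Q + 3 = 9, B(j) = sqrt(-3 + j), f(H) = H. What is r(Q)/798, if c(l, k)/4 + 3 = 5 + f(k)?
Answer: 0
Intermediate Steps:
Q = 1/3 (Q = 2/(-3 + 9) = 2/6 = 2*(1/6) = 1/3 ≈ 0.33333)
c(l, k) = 8 + 4*k (c(l, k) = -12 + 4*(5 + k) = -12 + (20 + 4*k) = 8 + 4*k)
r(y) = 0 (r(y) = sqrt(-3 + 6)*(8 + 4*(-2)) = sqrt(3)*(8 - 8) = sqrt(3)*0 = 0)
r(Q)/798 = 0/798 = 0*(1/798) = 0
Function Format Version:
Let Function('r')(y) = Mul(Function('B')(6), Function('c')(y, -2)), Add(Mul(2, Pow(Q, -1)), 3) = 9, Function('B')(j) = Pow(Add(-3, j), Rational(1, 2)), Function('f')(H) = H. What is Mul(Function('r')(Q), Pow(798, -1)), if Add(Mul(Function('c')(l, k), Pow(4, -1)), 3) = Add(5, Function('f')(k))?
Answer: 0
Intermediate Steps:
Q = Rational(1, 3) (Q = Mul(2, Pow(Add(-3, 9), -1)) = Mul(2, Pow(6, -1)) = Mul(2, Rational(1, 6)) = Rational(1, 3) ≈ 0.33333)
Function('c')(l, k) = Add(8, Mul(4, k)) (Function('c')(l, k) = Add(-12, Mul(4, Add(5, k))) = Add(-12, Add(20, Mul(4, k))) = Add(8, Mul(4, k)))
Function('r')(y) = 0 (Function('r')(y) = Mul(Pow(Add(-3, 6), Rational(1, 2)), Add(8, Mul(4, -2))) = Mul(Pow(3, Rational(1, 2)), Add(8, -8)) = Mul(Pow(3, Rational(1, 2)), 0) = 0)
Mul(Function('r')(Q), Pow(798, -1)) = Mul(0, Pow(798, -1)) = Mul(0, Rational(1, 798)) = 0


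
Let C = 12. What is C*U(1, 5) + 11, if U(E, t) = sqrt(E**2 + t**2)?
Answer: 11 + 12*sqrt(26) ≈ 72.188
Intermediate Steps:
C*U(1, 5) + 11 = 12*sqrt(1**2 + 5**2) + 11 = 12*sqrt(1 + 25) + 11 = 12*sqrt(26) + 11 = 11 + 12*sqrt(26)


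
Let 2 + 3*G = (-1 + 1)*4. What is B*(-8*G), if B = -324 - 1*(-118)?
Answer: -3296/3 ≈ -1098.7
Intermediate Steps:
B = -206 (B = -324 + 118 = -206)
G = -⅔ (G = -⅔ + ((-1 + 1)*4)/3 = -⅔ + (0*4)/3 = -⅔ + (⅓)*0 = -⅔ + 0 = -⅔ ≈ -0.66667)
B*(-8*G) = -(-1648)*(-2)/3 = -206*16/3 = -3296/3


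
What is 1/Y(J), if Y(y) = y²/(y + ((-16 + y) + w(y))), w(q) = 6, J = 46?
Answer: 41/1058 ≈ 0.038752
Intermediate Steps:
Y(y) = y²/(-10 + 2*y) (Y(y) = y²/(y + ((-16 + y) + 6)) = y²/(y + (-10 + y)) = y²/(-10 + 2*y))
1/Y(J) = 1/((½)*46²/(-5 + 46)) = 1/((½)*2116/41) = 1/((½)*2116*(1/41)) = 1/(1058/41) = 41/1058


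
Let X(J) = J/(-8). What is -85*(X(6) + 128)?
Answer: -43265/4 ≈ -10816.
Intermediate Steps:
X(J) = -J/8 (X(J) = J*(-⅛) = -J/8)
-85*(X(6) + 128) = -85*(-⅛*6 + 128) = -85*(-¾ + 128) = -85*509/4 = -43265/4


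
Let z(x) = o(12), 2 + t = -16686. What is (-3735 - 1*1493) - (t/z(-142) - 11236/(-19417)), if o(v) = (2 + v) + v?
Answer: -1157787608/252421 ≈ -4586.7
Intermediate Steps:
t = -16688 (t = -2 - 16686 = -16688)
o(v) = 2 + 2*v
z(x) = 26 (z(x) = 2 + 2*12 = 2 + 24 = 26)
(-3735 - 1*1493) - (t/z(-142) - 11236/(-19417)) = (-3735 - 1*1493) - (-16688/26 - 11236/(-19417)) = (-3735 - 1493) - (-16688*1/26 - 11236*(-1/19417)) = -5228 - (-8344/13 + 11236/19417) = -5228 - 1*(-161869380/252421) = -5228 + 161869380/252421 = -1157787608/252421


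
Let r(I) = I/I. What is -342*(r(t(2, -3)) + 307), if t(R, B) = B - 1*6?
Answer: -105336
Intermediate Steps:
t(R, B) = -6 + B (t(R, B) = B - 6 = -6 + B)
r(I) = 1
-342*(r(t(2, -3)) + 307) = -342*(1 + 307) = -342*308 = -105336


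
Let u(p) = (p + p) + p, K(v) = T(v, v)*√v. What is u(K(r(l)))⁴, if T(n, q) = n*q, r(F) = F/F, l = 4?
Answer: 81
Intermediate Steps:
r(F) = 1
K(v) = v^(5/2) (K(v) = (v*v)*√v = v²*√v = v^(5/2))
u(p) = 3*p (u(p) = 2*p + p = 3*p)
u(K(r(l)))⁴ = (3*1^(5/2))⁴ = (3*1)⁴ = 3⁴ = 81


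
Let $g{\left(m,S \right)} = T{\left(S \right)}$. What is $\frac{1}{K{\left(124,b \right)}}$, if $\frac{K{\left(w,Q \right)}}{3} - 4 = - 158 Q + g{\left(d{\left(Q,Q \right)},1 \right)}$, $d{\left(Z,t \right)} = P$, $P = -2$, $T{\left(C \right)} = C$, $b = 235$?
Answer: $- \frac{1}{111375} \approx -8.9787 \cdot 10^{-6}$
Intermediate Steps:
$d{\left(Z,t \right)} = -2$
$g{\left(m,S \right)} = S$
$K{\left(w,Q \right)} = 15 - 474 Q$ ($K{\left(w,Q \right)} = 12 + 3 \left(- 158 Q + 1\right) = 12 + 3 \left(1 - 158 Q\right) = 12 - \left(-3 + 474 Q\right) = 15 - 474 Q$)
$\frac{1}{K{\left(124,b \right)}} = \frac{1}{15 - 111390} = \frac{1}{-111375} = - \frac{1}{111375}$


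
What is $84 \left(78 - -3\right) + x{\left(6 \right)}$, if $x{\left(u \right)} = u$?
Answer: $6810$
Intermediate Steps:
$84 \left(78 - -3\right) + x{\left(6 \right)} = 84 \left(78 - -3\right) + 6 = 84 \left(78 + 3\right) + 6 = 84 \cdot 81 + 6 = 6804 + 6 = 6810$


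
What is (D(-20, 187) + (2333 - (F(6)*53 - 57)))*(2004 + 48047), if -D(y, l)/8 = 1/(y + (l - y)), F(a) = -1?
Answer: 22864948483/187 ≈ 1.2227e+8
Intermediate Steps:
D(y, l) = -8/l (D(y, l) = -8/(y + (l - y)) = -8/l)
(D(-20, 187) + (2333 - (F(6)*53 - 57)))*(2004 + 48047) = (-8/187 + (2333 - (-1*53 - 57)))*(2004 + 48047) = (-8*1/187 + (2333 - (-53 - 57)))*50051 = (-8/187 + (2333 - 1*(-110)))*50051 = (-8/187 + (2333 + 110))*50051 = (-8/187 + 2443)*50051 = (456833/187)*50051 = 22864948483/187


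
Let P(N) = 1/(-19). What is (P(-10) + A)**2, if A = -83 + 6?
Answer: 2143296/361 ≈ 5937.1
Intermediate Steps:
A = -77
P(N) = -1/19
(P(-10) + A)**2 = (-1/19 - 77)**2 = (-1464/19)**2 = 2143296/361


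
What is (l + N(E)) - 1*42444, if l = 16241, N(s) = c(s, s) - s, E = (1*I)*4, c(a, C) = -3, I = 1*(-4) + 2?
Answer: -26198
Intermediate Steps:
I = -2 (I = -4 + 2 = -2)
E = -8 (E = (1*(-2))*4 = -2*4 = -8)
N(s) = -3 - s
(l + N(E)) - 1*42444 = (16241 + (-3 - 1*(-8))) - 1*42444 = (16241 + (-3 + 8)) - 42444 = (16241 + 5) - 42444 = 16246 - 42444 = -26198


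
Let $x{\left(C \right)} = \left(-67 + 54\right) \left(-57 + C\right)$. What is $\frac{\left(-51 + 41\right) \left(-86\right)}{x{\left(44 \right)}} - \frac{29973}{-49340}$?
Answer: $\frac{47497837}{8338460} \approx 5.6962$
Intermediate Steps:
$x{\left(C \right)} = 741 - 13 C$ ($x{\left(C \right)} = - 13 \left(-57 + C\right) = 741 - 13 C$)
$\frac{\left(-51 + 41\right) \left(-86\right)}{x{\left(44 \right)}} - \frac{29973}{-49340} = \frac{\left(-51 + 41\right) \left(-86\right)}{741 - 572} - \frac{29973}{-49340} = \frac{\left(-10\right) \left(-86\right)}{741 - 572} - - \frac{29973}{49340} = \frac{860}{169} + \frac{29973}{49340} = \frac{47497837}{8338460}$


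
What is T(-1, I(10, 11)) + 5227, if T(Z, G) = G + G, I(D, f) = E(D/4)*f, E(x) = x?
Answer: 5282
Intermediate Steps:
I(D, f) = D*f/4 (I(D, f) = (D/4)*f = D*f/4)
T(Z, G) = 2*G
T(-1, I(10, 11)) + 5227 = 2*((¼)*10*11) + 5227 = 2*(55/2) + 5227 = 55 + 5227 = 5282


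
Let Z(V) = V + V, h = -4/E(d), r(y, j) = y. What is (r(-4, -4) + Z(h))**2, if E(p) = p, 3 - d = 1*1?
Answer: 64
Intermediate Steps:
d = 2 (d = 3 - 1 = 2)
h = -2 (h = -4/2 = -4*1/2 = -2)
Z(V) = 2*V
(r(-4, -4) + Z(h))**2 = (-4 + 2*(-2))**2 = (-4 - 4)**2 = (-8)**2 = 64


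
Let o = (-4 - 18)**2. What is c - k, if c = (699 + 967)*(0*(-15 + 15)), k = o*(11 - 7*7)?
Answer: 18392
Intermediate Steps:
o = 484 (o = (-22)**2 = 484)
k = -18392 (k = 484*(11 - 7*7) = 484*(11 - 49) = 484*(-38) = -18392)
c = 0 (c = 1666*(0*0) = 1666*0 = 0)
c - k = 0 - 1*(-18392) = 0 + 18392 = 18392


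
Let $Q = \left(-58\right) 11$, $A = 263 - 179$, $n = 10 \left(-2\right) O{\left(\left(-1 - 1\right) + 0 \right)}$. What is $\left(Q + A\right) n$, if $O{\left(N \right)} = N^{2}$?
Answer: $44320$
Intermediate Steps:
$n = -80$ ($n = 10 \left(-2\right) \left(\left(-1 - 1\right) + 0\right)^{2} = - 20 \left(-2 + 0\right)^{2} = - 20 \left(-2\right)^{2} = \left(-20\right) 4 = -80$)
$A = 84$ ($A = 263 - 179 = 84$)
$Q = -638$
$\left(Q + A\right) n = \left(-638 + 84\right) \left(-80\right) = \left(-554\right) \left(-80\right) = 44320$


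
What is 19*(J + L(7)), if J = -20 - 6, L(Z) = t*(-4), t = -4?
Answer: -190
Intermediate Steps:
L(Z) = 16 (L(Z) = -4*(-4) = 16)
J = -26
19*(J + L(7)) = 19*(-26 + 16) = 19*(-10) = -190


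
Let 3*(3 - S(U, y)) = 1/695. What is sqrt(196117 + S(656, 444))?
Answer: 47*sqrt(385956435)/2085 ≈ 442.85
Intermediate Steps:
S(U, y) = 6254/2085 (S(U, y) = 3 - 1/3/695 = 3 - 1/3*1/695 = 3 - 1/2085 = 6254/2085)
sqrt(196117 + S(656, 444)) = sqrt(196117 + 6254/2085) = sqrt(408910199/2085) = 47*sqrt(385956435)/2085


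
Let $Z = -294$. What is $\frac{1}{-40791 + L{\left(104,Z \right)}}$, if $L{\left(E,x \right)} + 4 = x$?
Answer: $- \frac{1}{41089} \approx -2.4337 \cdot 10^{-5}$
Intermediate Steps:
$L{\left(E,x \right)} = -4 + x$
$\frac{1}{-40791 + L{\left(104,Z \right)}} = \frac{1}{-40791 - 298} = \frac{1}{-41089} = - \frac{1}{41089}$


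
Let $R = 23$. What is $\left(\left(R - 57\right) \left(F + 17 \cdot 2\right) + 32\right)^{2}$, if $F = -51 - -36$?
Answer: $376996$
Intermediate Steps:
$F = -15$ ($F = -51 + 36 = -15$)
$\left(\left(R - 57\right) \left(F + 17 \cdot 2\right) + 32\right)^{2} = \left(\left(23 - 57\right) \left(-15 + 17 \cdot 2\right) + 32\right)^{2} = \left(- 34 \left(-15 + 34\right) + 32\right)^{2} = \left(\left(-34\right) 19 + 32\right)^{2} = \left(-646 + 32\right)^{2} = \left(-614\right)^{2} = 376996$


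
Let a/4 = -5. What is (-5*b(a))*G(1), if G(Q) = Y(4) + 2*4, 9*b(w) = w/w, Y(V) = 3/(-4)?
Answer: -145/36 ≈ -4.0278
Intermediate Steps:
Y(V) = -3/4 (Y(V) = 3*(-1/4) = -3/4)
a = -20 (a = 4*(-5) = -20)
b(w) = 1/9 (b(w) = (w/w)/9 = (1/9)*1 = 1/9)
G(Q) = 29/4 (G(Q) = -3/4 + 2*4 = -3/4 + 8 = 29/4)
(-5*b(a))*G(1) = -5*1/9*(29/4) = -5/9*29/4 = -145/36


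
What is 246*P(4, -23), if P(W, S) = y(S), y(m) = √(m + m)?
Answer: 246*I*√46 ≈ 1668.5*I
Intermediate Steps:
y(m) = √2*√m (y(m) = √(2*m) = √2*√m)
P(W, S) = √2*√S
246*P(4, -23) = 246*(√2*√(-23)) = 246*(√2*(I*√23)) = 246*(I*√46) = 246*I*√46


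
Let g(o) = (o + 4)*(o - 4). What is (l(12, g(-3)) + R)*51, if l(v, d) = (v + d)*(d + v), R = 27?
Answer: 2652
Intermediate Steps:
g(o) = (-4 + o)*(4 + o) (g(o) = (4 + o)*(-4 + o) = (-4 + o)*(4 + o))
l(v, d) = (d + v)**2 (l(v, d) = (d + v)*(d + v) = (d + v)**2)
(l(12, g(-3)) + R)*51 = (((-16 + (-3)**2) + 12)**2 + 27)*51 = (((-16 + 9) + 12)**2 + 27)*51 = ((-7 + 12)**2 + 27)*51 = (5**2 + 27)*51 = (25 + 27)*51 = 52*51 = 2652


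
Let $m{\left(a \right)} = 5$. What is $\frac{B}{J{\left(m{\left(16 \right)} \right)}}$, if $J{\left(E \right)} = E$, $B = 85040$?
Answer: $17008$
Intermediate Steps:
$\frac{B}{J{\left(m{\left(16 \right)} \right)}} = \frac{85040}{5} = 85040 \cdot \frac{1}{5} = 17008$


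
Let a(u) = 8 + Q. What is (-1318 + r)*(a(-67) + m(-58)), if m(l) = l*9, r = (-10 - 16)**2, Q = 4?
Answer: 327420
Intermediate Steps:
r = 676 (r = (-26)**2 = 676)
a(u) = 12 (a(u) = 8 + 4 = 12)
m(l) = 9*l
(-1318 + r)*(a(-67) + m(-58)) = (-1318 + 676)*(12 + 9*(-58)) = -642*(12 - 522) = -642*(-510) = 327420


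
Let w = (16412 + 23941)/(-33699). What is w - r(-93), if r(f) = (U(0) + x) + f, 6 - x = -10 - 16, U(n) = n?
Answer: 671762/11233 ≈ 59.803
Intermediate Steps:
x = 32 (x = 6 - (-10 - 16) = 6 - 1*(-26) = 6 + 26 = 32)
r(f) = 32 + f (r(f) = (0 + 32) + f = 32 + f)
w = -13451/11233 (w = 40353*(-1/33699) = -13451/11233 ≈ -1.1975)
w - r(-93) = -13451/11233 - (32 - 93) = -13451/11233 - 1*(-61) = -13451/11233 + 61 = 671762/11233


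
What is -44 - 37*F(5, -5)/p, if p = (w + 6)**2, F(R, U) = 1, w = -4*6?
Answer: -14293/324 ≈ -44.114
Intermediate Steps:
w = -24
p = 324 (p = (-24 + 6)**2 = (-18)**2 = 324)
-44 - 37*F(5, -5)/p = -44 - 37/324 = -14293/324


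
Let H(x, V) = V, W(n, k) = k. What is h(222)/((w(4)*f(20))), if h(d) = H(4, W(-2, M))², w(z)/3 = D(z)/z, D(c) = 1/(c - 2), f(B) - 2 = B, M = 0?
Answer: 0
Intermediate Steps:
f(B) = 2 + B
D(c) = 1/(-2 + c)
w(z) = 3/(z*(-2 + z)) (w(z) = 3*(1/((-2 + z)*z)) = 3*(1/(z*(-2 + z))) = 3/(z*(-2 + z)))
h(d) = 0 (h(d) = 0² = 0)
h(222)/((w(4)*f(20))) = 0/(((3/(4*(-2 + 4)))*(2 + 20))) = 0/(((3*(¼)/2)*22)) = 0/(((3*(¼)*(½))*22)) = 0/(((3/8)*22)) = 0/(33/4) = 0*(4/33) = 0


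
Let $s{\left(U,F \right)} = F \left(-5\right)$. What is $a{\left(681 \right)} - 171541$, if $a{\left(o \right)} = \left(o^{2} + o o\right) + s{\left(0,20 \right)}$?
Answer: $755881$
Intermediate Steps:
$s{\left(U,F \right)} = - 5 F$
$a{\left(o \right)} = -100 + 2 o^{2}$ ($a{\left(o \right)} = \left(o^{2} + o o\right) - 100 = \left(o^{2} + o^{2}\right) - 100 = 2 o^{2} - 100 = -100 + 2 o^{2}$)
$a{\left(681 \right)} - 171541 = \left(-100 + 2 \cdot 681^{2}\right) - 171541 = \left(-100 + 2 \cdot 463761\right) - 171541 = \left(-100 + 927522\right) - 171541 = 927422 - 171541 = 755881$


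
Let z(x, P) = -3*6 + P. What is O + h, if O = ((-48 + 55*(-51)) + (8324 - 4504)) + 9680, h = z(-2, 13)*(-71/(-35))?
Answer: 74458/7 ≈ 10637.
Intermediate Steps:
z(x, P) = -18 + P
h = -71/7 (h = (-18 + 13)*(-71/(-35)) = -(-355)*(-1)/35 = -5*71/35 = -71/7 ≈ -10.143)
O = 10647 (O = ((-48 - 2805) + 3820) + 9680 = (-2853 + 3820) + 9680 = 967 + 9680 = 10647)
O + h = 10647 - 71/7 = 74458/7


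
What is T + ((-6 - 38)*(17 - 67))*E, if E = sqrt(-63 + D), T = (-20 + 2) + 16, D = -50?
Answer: -2 + 2200*I*sqrt(113) ≈ -2.0 + 23386.0*I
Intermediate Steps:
T = -2 (T = -18 + 16 = -2)
E = I*sqrt(113) (E = sqrt(-63 - 50) = sqrt(-113) = I*sqrt(113) ≈ 10.63*I)
T + ((-6 - 38)*(17 - 67))*E = -2 + ((-6 - 38)*(17 - 67))*(I*sqrt(113)) = -2 + (-44*(-50))*(I*sqrt(113)) = -2 + 2200*(I*sqrt(113)) = -2 + 2200*I*sqrt(113)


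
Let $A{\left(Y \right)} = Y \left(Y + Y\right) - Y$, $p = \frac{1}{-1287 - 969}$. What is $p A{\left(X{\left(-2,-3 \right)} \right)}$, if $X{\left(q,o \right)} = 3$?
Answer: $- \frac{5}{752} \approx -0.0066489$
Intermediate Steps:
$p = - \frac{1}{2256}$ ($p = \frac{1}{-2256} = - \frac{1}{2256} \approx -0.00044326$)
$A{\left(Y \right)} = - Y + 2 Y^{2}$ ($A{\left(Y \right)} = Y 2 Y - Y = 2 Y^{2} - Y = - Y + 2 Y^{2}$)
$p A{\left(X{\left(-2,-3 \right)} \right)} = - \frac{3 \left(-1 + 2 \cdot 3\right)}{2256} = - \frac{3 \left(-1 + 6\right)}{2256} = - \frac{3 \cdot 5}{2256} = \left(- \frac{1}{2256}\right) 15 = - \frac{5}{752}$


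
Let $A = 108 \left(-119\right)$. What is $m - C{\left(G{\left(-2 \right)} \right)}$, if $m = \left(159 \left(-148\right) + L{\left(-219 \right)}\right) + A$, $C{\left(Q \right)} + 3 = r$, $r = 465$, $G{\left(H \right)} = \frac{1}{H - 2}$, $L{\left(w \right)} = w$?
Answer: $-37065$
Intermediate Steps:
$A = -12852$
$G{\left(H \right)} = \frac{1}{-2 + H}$ ($G{\left(H \right)} = \frac{1}{H + \left(-9 + 7\right)} = \frac{1}{H - 2} = \frac{1}{-2 + H}$)
$C{\left(Q \right)} = 462$ ($C{\left(Q \right)} = -3 + 465 = 462$)
$m = -36603$ ($m = \left(159 \left(-148\right) - 219\right) - 12852 = \left(-23532 - 219\right) - 12852 = -23751 - 12852 = -36603$)
$m - C{\left(G{\left(-2 \right)} \right)} = -36603 - 462 = -37065$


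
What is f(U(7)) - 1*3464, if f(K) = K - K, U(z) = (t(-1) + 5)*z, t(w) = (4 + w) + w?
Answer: -3464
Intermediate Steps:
t(w) = 4 + 2*w
U(z) = 7*z (U(z) = ((4 + 2*(-1)) + 5)*z = ((4 - 2) + 5)*z = (2 + 5)*z = 7*z)
f(K) = 0
f(U(7)) - 1*3464 = 0 - 1*3464 = 0 - 3464 = -3464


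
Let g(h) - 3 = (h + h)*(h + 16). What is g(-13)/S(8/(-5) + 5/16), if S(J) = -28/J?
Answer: -1545/448 ≈ -3.4487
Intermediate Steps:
g(h) = 3 + 2*h*(16 + h) (g(h) = 3 + (h + h)*(h + 16) = 3 + (2*h)*(16 + h) = 3 + 2*h*(16 + h))
g(-13)/S(8/(-5) + 5/16) = (3 + 2*(-13)² + 32*(-13))/((-28/(8/(-5) + 5/16))) = (3 + 2*169 - 416)/((-28/(8*(-⅕) + 5*(1/16)))) = (3 + 338 - 416)/((-28/(-8/5 + 5/16))) = -75/((-28/(-103/80))) = -75/((-28*(-80/103))) = -75/2240/103 = -75*103/2240 = -1545/448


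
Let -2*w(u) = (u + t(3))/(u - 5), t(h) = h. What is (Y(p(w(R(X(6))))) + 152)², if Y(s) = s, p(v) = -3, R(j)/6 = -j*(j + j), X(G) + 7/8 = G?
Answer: 22201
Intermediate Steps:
X(G) = -7/8 + G
R(j) = -12*j² (R(j) = 6*(-j*(j + j)) = 6*(-j*2*j) = 6*(-2*j²) = -12*j²)
w(u) = -(3 + u)/(2*(-5 + u)) (w(u) = -(u + 3)/(2*(u - 5)) = -(3 + u)/(2*(-5 + u)))
(Y(p(w(R(X(6))))) + 152)² = (-3 + 152)² = 149² = 22201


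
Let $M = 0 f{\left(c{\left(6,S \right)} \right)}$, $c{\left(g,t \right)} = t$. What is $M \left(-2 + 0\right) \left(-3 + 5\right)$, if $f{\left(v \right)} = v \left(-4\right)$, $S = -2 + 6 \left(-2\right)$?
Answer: $0$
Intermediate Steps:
$S = -14$ ($S = -2 - 12 = -14$)
$f{\left(v \right)} = - 4 v$
$M = 0$ ($M = 0 \left(\left(-4\right) \left(-14\right)\right) = 0 \cdot 56 = 0$)
$M \left(-2 + 0\right) \left(-3 + 5\right) = 0 \left(-2 + 0\right) \left(-3 + 5\right) = 0 \left(\left(-2\right) 2\right) = 0 \left(-4\right) = 0$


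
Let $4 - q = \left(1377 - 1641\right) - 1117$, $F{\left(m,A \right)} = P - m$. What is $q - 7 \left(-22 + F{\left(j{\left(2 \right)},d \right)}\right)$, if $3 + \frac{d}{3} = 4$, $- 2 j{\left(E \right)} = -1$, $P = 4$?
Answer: $\frac{3029}{2} \approx 1514.5$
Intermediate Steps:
$j{\left(E \right)} = \frac{1}{2}$ ($j{\left(E \right)} = \left(- \frac{1}{2}\right) \left(-1\right) = \frac{1}{2}$)
$d = 3$ ($d = -9 + 3 \cdot 4 = -9 + 12 = 3$)
$F{\left(m,A \right)} = 4 - m$
$q = 1385$ ($q = 4 - \left(\left(1377 - 1641\right) - 1117\right) = 4 - \left(-264 - 1117\right) = 4 - -1381 = 4 + 1381 = 1385$)
$q - 7 \left(-22 + F{\left(j{\left(2 \right)},d \right)}\right) = 1385 - 7 \left(-22 + \left(4 - \frac{1}{2}\right)\right) = 1385 - 7 \left(-22 + \frac{7}{2}\right) = 1385 - - \frac{259}{2} = 1385 + \frac{259}{2} = \frac{3029}{2}$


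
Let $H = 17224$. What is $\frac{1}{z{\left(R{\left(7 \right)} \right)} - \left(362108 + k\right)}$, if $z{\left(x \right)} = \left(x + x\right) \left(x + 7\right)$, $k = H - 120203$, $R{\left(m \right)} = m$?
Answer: $- \frac{1}{258933} \approx -3.862 \cdot 10^{-6}$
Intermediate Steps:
$k = -102979$ ($k = 17224 - 120203 = -102979$)
$z{\left(x \right)} = 2 x \left(7 + x\right)$
$\frac{1}{z{\left(R{\left(7 \right)} \right)} - \left(362108 + k\right)} = \frac{1}{2 \cdot 7 \left(7 + 7\right) - 259129} = \frac{1}{2 \cdot 7 \cdot 14 + \left(-362108 + 102979\right)} = \frac{1}{196 - 259129} = \frac{1}{-258933} = - \frac{1}{258933}$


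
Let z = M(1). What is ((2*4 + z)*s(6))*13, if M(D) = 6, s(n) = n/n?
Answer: 182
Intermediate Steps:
s(n) = 1
z = 6
((2*4 + z)*s(6))*13 = ((2*4 + 6)*1)*13 = ((8 + 6)*1)*13 = (14*1)*13 = 14*13 = 182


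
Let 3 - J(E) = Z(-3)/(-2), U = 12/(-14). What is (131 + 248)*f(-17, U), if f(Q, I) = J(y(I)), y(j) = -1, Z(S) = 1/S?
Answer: 6443/6 ≈ 1073.8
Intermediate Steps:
U = -6/7 (U = 12*(-1/14) = -6/7 ≈ -0.85714)
J(E) = 17/6 (J(E) = 3 - 1/((-3)*(-2)) = 3 - (-1)*(-1)/(3*2) = 3 - 1*1/6 = 3 - 1/6 = 17/6)
f(Q, I) = 17/6
(131 + 248)*f(-17, U) = (131 + 248)*(17/6) = 379*(17/6) = 6443/6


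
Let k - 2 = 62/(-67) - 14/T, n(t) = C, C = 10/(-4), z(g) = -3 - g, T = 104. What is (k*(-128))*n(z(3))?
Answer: 262000/871 ≈ 300.80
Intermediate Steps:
C = -5/2 (C = 10*(-¼) = -5/2 ≈ -2.5000)
n(t) = -5/2
k = 3275/3484 (k = 2 + (62/(-67) - 14/104) = 2 + (62*(-1/67) - 14*1/104) = 2 + (-62/67 - 7/52) = 2 - 3693/3484 = 3275/3484 ≈ 0.94001)
(k*(-128))*n(z(3)) = ((3275/3484)*(-128))*(-5/2) = -104800/871*(-5/2) = 262000/871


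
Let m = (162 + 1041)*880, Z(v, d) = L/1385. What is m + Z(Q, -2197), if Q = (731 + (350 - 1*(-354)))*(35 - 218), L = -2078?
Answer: 1466214322/1385 ≈ 1.0586e+6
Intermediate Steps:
Q = -262605 (Q = (731 + (350 + 354))*(-183) = (731 + 704)*(-183) = 1435*(-183) = -262605)
Z(v, d) = -2078/1385
m = 1058640 (m = 1203*880 = 1058640)
m + Z(Q, -2197) = 1058640 - 2078/1385 = 1466214322/1385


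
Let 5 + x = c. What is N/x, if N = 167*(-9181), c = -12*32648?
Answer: 1533227/391781 ≈ 3.9135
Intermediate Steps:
c = -391776
N = -1533227
x = -391781 (x = -5 - 391776 = -391781)
N/x = -1533227/(-391781) = -1533227*(-1/391781) = 1533227/391781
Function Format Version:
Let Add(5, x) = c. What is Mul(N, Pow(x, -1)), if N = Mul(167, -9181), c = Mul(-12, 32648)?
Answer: Rational(1533227, 391781) ≈ 3.9135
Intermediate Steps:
c = -391776
N = -1533227
x = -391781 (x = Add(-5, -391776) = -391781)
Mul(N, Pow(x, -1)) = Mul(-1533227, Pow(-391781, -1)) = Mul(-1533227, Rational(-1, 391781)) = Rational(1533227, 391781)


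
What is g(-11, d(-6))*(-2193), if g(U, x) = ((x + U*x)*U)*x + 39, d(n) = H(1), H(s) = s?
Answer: -326757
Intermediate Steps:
d(n) = 1
g(U, x) = 39 + U*x*(x + U*x) (g(U, x) = (U*(x + U*x))*x + 39 = U*x*(x + U*x) + 39 = 39 + U*x*(x + U*x))
g(-11, d(-6))*(-2193) = (39 - 11*1**2 + (-11)**2*1**2)*(-2193) = (39 - 11*1 + 121*1)*(-2193) = (39 - 11 + 121)*(-2193) = 149*(-2193) = -326757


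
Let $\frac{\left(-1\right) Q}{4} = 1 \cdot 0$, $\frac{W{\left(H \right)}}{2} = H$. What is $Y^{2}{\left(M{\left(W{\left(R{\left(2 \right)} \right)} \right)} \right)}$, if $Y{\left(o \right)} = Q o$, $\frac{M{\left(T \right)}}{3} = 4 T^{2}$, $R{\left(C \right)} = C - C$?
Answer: $0$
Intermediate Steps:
$R{\left(C \right)} = 0$
$W{\left(H \right)} = 2 H$
$Q = 0$ ($Q = - 4 \cdot 1 \cdot 0 = \left(-4\right) 0 = 0$)
$M{\left(T \right)} = 12 T^{2}$ ($M{\left(T \right)} = 3 \cdot 4 T^{2} = 12 T^{2}$)
$Y{\left(o \right)} = 0$ ($Y{\left(o \right)} = 0 o = 0$)
$Y^{2}{\left(M{\left(W{\left(R{\left(2 \right)} \right)} \right)} \right)} = 0^{2} = 0$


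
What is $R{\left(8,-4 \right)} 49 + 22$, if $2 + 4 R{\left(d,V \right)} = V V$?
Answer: $\frac{387}{2} \approx 193.5$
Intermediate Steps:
$R{\left(d,V \right)} = - \frac{1}{2} + \frac{V^{2}}{4}$ ($R{\left(d,V \right)} = - \frac{1}{2} + \frac{V V}{4} = - \frac{1}{2} + \frac{V^{2}}{4}$)
$R{\left(8,-4 \right)} 49 + 22 = \left(- \frac{1}{2} + \frac{\left(-4\right)^{2}}{4}\right) 49 + 22 = \left(- \frac{1}{2} + \frac{1}{4} \cdot 16\right) 49 + 22 = \left(- \frac{1}{2} + 4\right) 49 + 22 = \frac{7}{2} \cdot 49 + 22 = \frac{343}{2} + 22 = \frac{387}{2}$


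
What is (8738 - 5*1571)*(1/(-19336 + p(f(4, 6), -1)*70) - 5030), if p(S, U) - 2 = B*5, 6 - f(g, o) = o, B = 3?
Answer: -80595278423/18146 ≈ -4.4415e+6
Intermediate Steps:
f(g, o) = 6 - o
p(S, U) = 17 (p(S, U) = 2 + 3*5 = 2 + 15 = 17)
(8738 - 5*1571)*(1/(-19336 + p(f(4, 6), -1)*70) - 5030) = (8738 - 5*1571)*(1/(-19336 + 17*70) - 5030) = (8738 - 7855)*(1/(-19336 + 1190) - 5030) = 883*(1/(-18146) - 5030) = 883*(-1/18146 - 5030) = 883*(-91274381/18146) = -80595278423/18146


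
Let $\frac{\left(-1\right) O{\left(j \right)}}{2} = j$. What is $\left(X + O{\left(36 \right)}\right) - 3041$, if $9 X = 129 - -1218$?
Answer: $- \frac{8890}{3} \approx -2963.3$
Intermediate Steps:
$O{\left(j \right)} = - 2 j$
$X = \frac{449}{3}$ ($X = \frac{129 - -1218}{9} = \frac{129 + 1218}{9} = \frac{1}{9} \cdot 1347 = \frac{449}{3} \approx 149.67$)
$\left(X + O{\left(36 \right)}\right) - 3041 = \left(\frac{449}{3} - 72\right) - 3041 = \frac{233}{3} - 3041 = - \frac{8890}{3}$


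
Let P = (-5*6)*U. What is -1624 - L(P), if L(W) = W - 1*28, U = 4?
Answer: -1476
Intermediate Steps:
P = -120 (P = -5*6*4 = -30*4 = -120)
L(W) = -28 + W (L(W) = W - 28 = -28 + W)
-1624 - L(P) = -1624 - (-28 - 120) = -1624 - 1*(-148) = -1624 + 148 = -1476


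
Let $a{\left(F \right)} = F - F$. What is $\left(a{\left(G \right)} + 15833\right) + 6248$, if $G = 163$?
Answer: $22081$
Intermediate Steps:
$a{\left(F \right)} = 0$
$\left(a{\left(G \right)} + 15833\right) + 6248 = \left(0 + 15833\right) + 6248 = 15833 + 6248 = 22081$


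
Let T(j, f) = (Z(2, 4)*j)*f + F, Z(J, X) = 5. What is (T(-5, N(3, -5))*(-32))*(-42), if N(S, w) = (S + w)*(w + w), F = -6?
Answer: -680064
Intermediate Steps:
N(S, w) = 2*w*(S + w) (N(S, w) = (S + w)*(2*w) = 2*w*(S + w))
T(j, f) = -6 + 5*f*j (T(j, f) = (5*j)*f - 6 = 5*f*j - 6 = -6 + 5*f*j)
(T(-5, N(3, -5))*(-32))*(-42) = ((-6 + 5*(2*(-5)*(3 - 5))*(-5))*(-32))*(-42) = ((-6 + 5*(2*(-5)*(-2))*(-5))*(-32))*(-42) = ((-6 + 5*20*(-5))*(-32))*(-42) = ((-6 - 500)*(-32))*(-42) = -506*(-32)*(-42) = 16192*(-42) = -680064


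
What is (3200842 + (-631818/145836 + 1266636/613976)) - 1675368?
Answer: 474272359963559/310902097 ≈ 1.5255e+6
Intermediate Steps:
(3200842 + (-631818/145836 + 1266636/613976)) - 1675368 = (3200842 + (-631818*1/145836 + 1266636*(1/613976))) - 1675368 = (3200842 + (-35101/8102 + 316659/153494)) - 1675368 = (3200842 - 705555419/310902097) - 1675368 = 995147784410255/310902097 - 1675368 = 474272359963559/310902097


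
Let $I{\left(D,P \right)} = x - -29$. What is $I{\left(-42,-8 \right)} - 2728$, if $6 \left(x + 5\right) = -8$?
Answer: $- \frac{8116}{3} \approx -2705.3$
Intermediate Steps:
$x = - \frac{19}{3}$ ($x = -5 + \frac{1}{6} \left(-8\right) = -5 - \frac{4}{3} = - \frac{19}{3} \approx -6.3333$)
$I{\left(D,P \right)} = \frac{68}{3}$ ($I{\left(D,P \right)} = - \frac{19}{3} - -29 = - \frac{19}{3} + 29 = \frac{68}{3}$)
$I{\left(-42,-8 \right)} - 2728 = \frac{68}{3} - 2728 = - \frac{8116}{3}$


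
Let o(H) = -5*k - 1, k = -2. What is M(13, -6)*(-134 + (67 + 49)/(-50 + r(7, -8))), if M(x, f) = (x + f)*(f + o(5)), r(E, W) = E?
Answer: -123438/43 ≈ -2870.7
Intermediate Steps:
o(H) = 9 (o(H) = -5*(-2) - 1 = 10 - 1 = 9)
M(x, f) = (9 + f)*(f + x) (M(x, f) = (x + f)*(f + 9) = (f + x)*(9 + f) = (9 + f)*(f + x))
M(13, -6)*(-134 + (67 + 49)/(-50 + r(7, -8))) = ((-6)**2 + 9*(-6) + 9*13 - 6*13)*(-134 + (67 + 49)/(-50 + 7)) = (36 - 54 + 117 - 78)*(-134 + 116/(-43)) = 21*(-134 + 116*(-1/43)) = 21*(-134 - 116/43) = 21*(-5878/43) = -123438/43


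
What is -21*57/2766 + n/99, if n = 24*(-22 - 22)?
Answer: -30701/2766 ≈ -11.099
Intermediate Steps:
n = -1056 (n = 24*(-44) = -1056)
-21*57/2766 + n/99 = -21*57/2766 - 1056/99 = -1197*1/2766 - 1056*1/99 = -399/922 - 32/3 = -30701/2766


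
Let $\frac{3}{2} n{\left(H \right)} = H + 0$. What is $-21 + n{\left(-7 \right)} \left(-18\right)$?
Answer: $63$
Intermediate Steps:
$n{\left(H \right)} = \frac{2 H}{3}$ ($n{\left(H \right)} = \frac{2 \left(H + 0\right)}{3} = \frac{2 H}{3}$)
$-21 + n{\left(-7 \right)} \left(-18\right) = -21 + \frac{2}{3} \left(-7\right) \left(-18\right) = -21 - -84 = -21 + 84 = 63$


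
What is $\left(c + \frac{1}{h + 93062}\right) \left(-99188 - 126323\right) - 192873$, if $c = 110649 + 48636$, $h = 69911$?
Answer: $- \frac{5854106279791795}{162973} \approx -3.5921 \cdot 10^{10}$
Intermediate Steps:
$c = 159285$
$\left(c + \frac{1}{h + 93062}\right) \left(-99188 - 126323\right) - 192873 = \left(159285 + \frac{1}{69911 + 93062}\right) \left(-99188 - 126323\right) - 192873 = \left(159285 + \frac{1}{162973}\right) \left(-225511\right) - 192873 = \frac{25959154306}{162973} \left(-225511\right) - 192873 = - \frac{5854074846700366}{162973} - 192873 = - \frac{5854106279791795}{162973}$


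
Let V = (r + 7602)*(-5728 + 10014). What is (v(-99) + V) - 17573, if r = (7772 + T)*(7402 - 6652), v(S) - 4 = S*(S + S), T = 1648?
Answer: 30313174205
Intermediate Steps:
v(S) = 4 + 2*S² (v(S) = 4 + S*(S + S) = 4 + S*(2*S) = 4 + 2*S²)
r = 7065000 (r = (7772 + 1648)*(7402 - 6652) = 9420*750 = 7065000)
V = 30313172172 (V = (7065000 + 7602)*(-5728 + 10014) = 7072602*4286 = 30313172172)
(v(-99) + V) - 17573 = ((4 + 2*(-99)²) + 30313172172) - 17573 = ((4 + 2*9801) + 30313172172) - 17573 = ((4 + 19602) + 30313172172) - 17573 = (19606 + 30313172172) - 17573 = 30313191778 - 17573 = 30313174205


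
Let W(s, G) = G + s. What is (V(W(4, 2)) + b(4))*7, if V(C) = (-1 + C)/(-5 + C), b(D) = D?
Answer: 63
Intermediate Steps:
V(C) = (-1 + C)/(-5 + C)
(V(W(4, 2)) + b(4))*7 = ((-1 + (2 + 4))/(-5 + (2 + 4)) + 4)*7 = ((-1 + 6)/(-5 + 6) + 4)*7 = (5/1 + 4)*7 = (1*5 + 4)*7 = (5 + 4)*7 = 9*7 = 63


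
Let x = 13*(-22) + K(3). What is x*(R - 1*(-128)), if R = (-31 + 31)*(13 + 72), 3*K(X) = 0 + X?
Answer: -36480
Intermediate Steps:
K(X) = X/3 (K(X) = (0 + X)/3 = X/3)
R = 0 (R = 0*85 = 0)
x = -285 (x = 13*(-22) + (⅓)*3 = -286 + 1 = -285)
x*(R - 1*(-128)) = -285*(0 - 1*(-128)) = -285*(0 + 128) = -285*128 = -36480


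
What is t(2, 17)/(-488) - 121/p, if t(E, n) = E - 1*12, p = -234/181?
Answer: 2672507/28548 ≈ 93.615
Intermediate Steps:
p = -234/181 (p = -234*1/181 = -234/181 ≈ -1.2928)
t(E, n) = -12 + E (t(E, n) = E - 12 = -12 + E)
t(2, 17)/(-488) - 121/p = (-12 + 2)/(-488) - 121/(-234/181) = -10*(-1/488) - 121*(-181/234) = 5/244 + 21901/234 = 2672507/28548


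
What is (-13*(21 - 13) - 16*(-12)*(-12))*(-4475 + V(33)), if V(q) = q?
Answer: 10696336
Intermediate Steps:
(-13*(21 - 13) - 16*(-12)*(-12))*(-4475 + V(33)) = (-13*(21 - 13) - 16*(-12)*(-12))*(-4475 + 33) = (-13*8 + 192*(-12))*(-4442) = (-104 - 2304)*(-4442) = -2408*(-4442) = 10696336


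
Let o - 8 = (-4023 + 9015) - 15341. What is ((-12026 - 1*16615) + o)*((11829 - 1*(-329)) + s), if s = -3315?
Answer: -344717826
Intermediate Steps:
o = -10341 (o = 8 + ((-4023 + 9015) - 15341) = 8 + (4992 - 15341) = 8 - 10349 = -10341)
((-12026 - 1*16615) + o)*((11829 - 1*(-329)) + s) = ((-12026 - 1*16615) - 10341)*((11829 - 1*(-329)) - 3315) = ((-12026 - 16615) - 10341)*((11829 + 329) - 3315) = (-28641 - 10341)*(12158 - 3315) = -38982*8843 = -344717826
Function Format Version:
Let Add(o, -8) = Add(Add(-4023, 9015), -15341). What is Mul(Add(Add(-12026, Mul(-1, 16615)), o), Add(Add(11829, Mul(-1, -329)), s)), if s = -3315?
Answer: -344717826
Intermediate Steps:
o = -10341 (o = Add(8, Add(Add(-4023, 9015), -15341)) = Add(8, Add(4992, -15341)) = Add(8, -10349) = -10341)
Mul(Add(Add(-12026, Mul(-1, 16615)), o), Add(Add(11829, Mul(-1, -329)), s)) = Mul(Add(Add(-12026, Mul(-1, 16615)), -10341), Add(Add(11829, Mul(-1, -329)), -3315)) = Mul(Add(Add(-12026, -16615), -10341), Add(Add(11829, 329), -3315)) = Mul(Add(-28641, -10341), Add(12158, -3315)) = Mul(-38982, 8843) = -344717826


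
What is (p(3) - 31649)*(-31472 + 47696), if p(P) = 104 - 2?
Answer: -511818528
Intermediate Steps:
p(P) = 102
(p(3) - 31649)*(-31472 + 47696) = (102 - 31649)*(-31472 + 47696) = -31547*16224 = -511818528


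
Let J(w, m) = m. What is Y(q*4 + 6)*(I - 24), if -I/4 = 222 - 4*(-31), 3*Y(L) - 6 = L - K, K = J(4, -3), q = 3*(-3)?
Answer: 9856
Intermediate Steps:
q = -9
K = -3
Y(L) = 3 + L/3 (Y(L) = 2 + (L - 1*(-3))/3 = 2 + (L + 3)/3 = 2 + (3 + L)/3 = 2 + (1 + L/3) = 3 + L/3)
I = -1384 (I = -4*(222 - 4*(-31)) = -4*(222 + 124) = -4*346 = -1384)
Y(q*4 + 6)*(I - 24) = (3 + (-9*4 + 6)/3)*(-1384 - 24) = (3 + (-36 + 6)/3)*(-1408) = (3 + (⅓)*(-30))*(-1408) = (3 - 10)*(-1408) = -7*(-1408) = 9856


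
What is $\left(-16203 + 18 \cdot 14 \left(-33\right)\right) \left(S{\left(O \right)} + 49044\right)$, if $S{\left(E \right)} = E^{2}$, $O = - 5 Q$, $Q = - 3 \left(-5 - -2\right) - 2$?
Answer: $-1232545611$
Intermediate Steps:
$Q = 7$ ($Q = - 3 \left(-5 + 2\right) - 2 = \left(-3\right) \left(-3\right) - 2 = 9 - 2 = 7$)
$O = -35$ ($O = \left(-5\right) 7 = -35$)
$\left(-16203 + 18 \cdot 14 \left(-33\right)\right) \left(S{\left(O \right)} + 49044\right) = \left(-16203 + 18 \cdot 14 \left(-33\right)\right) \left(\left(-35\right)^{2} + 49044\right) = \left(-16203 + 252 \left(-33\right)\right) \left(1225 + 49044\right) = \left(-16203 - 8316\right) 50269 = \left(-24519\right) 50269 = -1232545611$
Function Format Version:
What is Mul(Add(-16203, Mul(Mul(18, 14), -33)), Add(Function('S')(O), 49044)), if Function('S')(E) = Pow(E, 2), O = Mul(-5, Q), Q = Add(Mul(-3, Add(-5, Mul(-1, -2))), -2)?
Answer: -1232545611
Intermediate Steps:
Q = 7 (Q = Add(Mul(-3, Add(-5, 2)), -2) = Add(Mul(-3, -3), -2) = Add(9, -2) = 7)
O = -35 (O = Mul(-5, 7) = -35)
Mul(Add(-16203, Mul(Mul(18, 14), -33)), Add(Function('S')(O), 49044)) = Mul(Add(-16203, Mul(Mul(18, 14), -33)), Add(Pow(-35, 2), 49044)) = Mul(Add(-16203, Mul(252, -33)), Add(1225, 49044)) = Mul(Add(-16203, -8316), 50269) = Mul(-24519, 50269) = -1232545611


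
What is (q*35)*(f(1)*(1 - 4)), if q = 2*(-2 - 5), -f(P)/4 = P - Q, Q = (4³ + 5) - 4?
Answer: 376320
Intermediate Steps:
Q = 65 (Q = (64 + 5) - 4 = 69 - 4 = 65)
f(P) = 260 - 4*P (f(P) = -4*(P - 1*65) = -4*(P - 65) = -4*(-65 + P) = 260 - 4*P)
q = -14 (q = 2*(-7) = -14)
(q*35)*(f(1)*(1 - 4)) = (-14*35)*((260 - 4*1)*(1 - 4)) = -490*(260 - 4)*(-3) = -125440*(-3) = -490*(-768) = 376320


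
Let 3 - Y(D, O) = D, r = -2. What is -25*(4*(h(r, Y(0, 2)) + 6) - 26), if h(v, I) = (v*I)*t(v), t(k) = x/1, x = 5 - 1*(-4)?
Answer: 5450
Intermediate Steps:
Y(D, O) = 3 - D
x = 9 (x = 5 + 4 = 9)
t(k) = 9 (t(k) = 9/1 = 9*1 = 9)
h(v, I) = 9*I*v (h(v, I) = (v*I)*9 = (I*v)*9 = 9*I*v)
-25*(4*(h(r, Y(0, 2)) + 6) - 26) = -25*(4*(9*(3 - 1*0)*(-2) + 6) - 26) = -25*(4*(9*(3 + 0)*(-2) + 6) - 26) = -25*(4*(9*3*(-2) + 6) - 26) = -25*(4*(-54 + 6) - 26) = -25*(4*(-48) - 26) = -25*(-192 - 26) = -25*(-218) = 5450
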